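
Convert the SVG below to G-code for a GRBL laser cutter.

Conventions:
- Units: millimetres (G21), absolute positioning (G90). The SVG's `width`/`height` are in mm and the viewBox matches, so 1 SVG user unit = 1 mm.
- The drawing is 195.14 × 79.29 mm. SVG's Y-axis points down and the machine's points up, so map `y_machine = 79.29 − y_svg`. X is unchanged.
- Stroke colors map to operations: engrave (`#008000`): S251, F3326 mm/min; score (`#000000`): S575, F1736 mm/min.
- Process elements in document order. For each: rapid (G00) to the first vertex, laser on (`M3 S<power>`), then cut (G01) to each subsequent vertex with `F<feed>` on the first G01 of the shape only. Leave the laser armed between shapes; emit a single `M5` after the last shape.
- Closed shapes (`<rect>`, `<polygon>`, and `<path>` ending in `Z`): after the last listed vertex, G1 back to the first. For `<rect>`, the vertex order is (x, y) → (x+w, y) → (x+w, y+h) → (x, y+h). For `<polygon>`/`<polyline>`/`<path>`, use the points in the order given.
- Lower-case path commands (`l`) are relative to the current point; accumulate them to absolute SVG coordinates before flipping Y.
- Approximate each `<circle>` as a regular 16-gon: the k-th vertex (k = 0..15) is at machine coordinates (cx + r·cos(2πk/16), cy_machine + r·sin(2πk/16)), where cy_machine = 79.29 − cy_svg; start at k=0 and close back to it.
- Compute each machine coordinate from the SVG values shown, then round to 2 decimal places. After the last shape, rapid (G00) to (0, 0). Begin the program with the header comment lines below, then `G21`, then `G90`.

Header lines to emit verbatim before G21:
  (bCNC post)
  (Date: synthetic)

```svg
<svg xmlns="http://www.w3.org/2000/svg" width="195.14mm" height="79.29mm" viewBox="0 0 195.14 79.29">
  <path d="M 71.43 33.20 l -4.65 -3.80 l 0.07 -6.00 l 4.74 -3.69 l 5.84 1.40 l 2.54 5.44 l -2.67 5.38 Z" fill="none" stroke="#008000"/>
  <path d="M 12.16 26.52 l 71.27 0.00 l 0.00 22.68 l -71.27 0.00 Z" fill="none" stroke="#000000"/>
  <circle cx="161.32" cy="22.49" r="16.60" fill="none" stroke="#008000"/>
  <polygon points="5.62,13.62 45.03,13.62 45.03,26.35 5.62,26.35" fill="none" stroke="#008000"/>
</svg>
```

(bCNC post)
(Date: synthetic)
G21
G90
G00 X71.43 Y46.09
M3 S251
G01 X66.78 Y49.89 F3326
G01 X66.85 Y55.89
G01 X71.59 Y59.58
G01 X77.43 Y58.18
G01 X79.97 Y52.74
G01 X77.30 Y47.36
G01 X71.43 Y46.09
G00 X12.16 Y52.77
M3 S575
G01 X83.43 Y52.77 F1736
G01 X83.43 Y30.09
G01 X12.16 Y30.09
G01 X12.16 Y52.77
G00 X177.92 Y56.80
M3 S251
G01 X176.66 Y63.15 F3326
G01 X173.06 Y68.54
G01 X167.67 Y72.14
G01 X161.32 Y73.40
G01 X154.97 Y72.14
G01 X149.58 Y68.54
G01 X145.98 Y63.15
G01 X144.72 Y56.80
G01 X145.98 Y50.45
G01 X149.58 Y45.06
G01 X154.97 Y41.46
G01 X161.32 Y40.20
G01 X167.67 Y41.46
G01 X173.06 Y45.06
G01 X176.66 Y50.45
G01 X177.92 Y56.80
G00 X5.62 Y65.67
M3 S251
G01 X45.03 Y65.67 F3326
G01 X45.03 Y52.94
G01 X5.62 Y52.94
G01 X5.62 Y65.67
M5
G00 X0.00 Y0.00

1 u = 1 mm; y_m = 79.29 − y.

[1] `<path>` regular polygon, #008000→engrave S251 F3326: (71.43,46.09) → (66.78,49.89) → (66.85,55.89) → (71.59,59.58) → (77.43,58.18) → (79.97,52.74) → (77.30,47.36) → (71.43,46.09) (closed)

[2] `<path>` rectangle, #000000→score S575 F1736: (12.16,52.77) → (83.43,52.77) → (83.43,30.09) → (12.16,30.09) → (12.16,52.77) (closed)

[3] `<circle>` circle, #008000→engrave S251 F3326: (177.92,56.80) → (176.66,63.15) → (173.06,68.54) → (167.67,72.14) → (161.32,73.40) → (154.97,72.14) → (149.58,68.54) → (145.98,63.15) → (144.72,56.80) → (145.98,50.45) → (149.58,45.06) → (154.97,41.46) → (161.32,40.20) → (167.67,41.46) → (173.06,45.06) → (176.66,50.45) → (177.92,56.80) (closed)

[4] `<polygon>` rectangle, #008000→engrave S251 F3326: (5.62,65.67) → (45.03,65.67) → (45.03,52.94) → (5.62,52.94) → (5.62,65.67) (closed)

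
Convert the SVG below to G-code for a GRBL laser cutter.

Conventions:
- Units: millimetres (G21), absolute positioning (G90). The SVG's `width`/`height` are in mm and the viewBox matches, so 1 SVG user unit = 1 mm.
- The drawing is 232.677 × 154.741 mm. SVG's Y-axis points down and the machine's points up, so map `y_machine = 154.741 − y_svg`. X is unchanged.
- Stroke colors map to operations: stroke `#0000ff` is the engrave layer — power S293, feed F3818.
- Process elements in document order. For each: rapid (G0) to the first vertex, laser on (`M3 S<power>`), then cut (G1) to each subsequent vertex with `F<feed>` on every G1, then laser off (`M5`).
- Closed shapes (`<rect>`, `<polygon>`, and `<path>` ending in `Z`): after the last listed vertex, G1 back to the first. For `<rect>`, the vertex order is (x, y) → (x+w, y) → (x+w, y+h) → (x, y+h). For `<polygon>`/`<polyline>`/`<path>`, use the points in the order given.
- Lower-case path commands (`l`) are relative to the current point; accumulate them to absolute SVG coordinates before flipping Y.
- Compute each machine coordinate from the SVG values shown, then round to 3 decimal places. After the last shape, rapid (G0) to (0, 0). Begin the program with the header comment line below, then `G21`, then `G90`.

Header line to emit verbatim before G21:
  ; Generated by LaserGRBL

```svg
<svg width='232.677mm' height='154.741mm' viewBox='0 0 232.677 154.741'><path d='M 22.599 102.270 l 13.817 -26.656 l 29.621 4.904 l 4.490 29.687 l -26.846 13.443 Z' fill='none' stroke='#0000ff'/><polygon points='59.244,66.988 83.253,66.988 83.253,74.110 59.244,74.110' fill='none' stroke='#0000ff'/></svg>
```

; Generated by LaserGRBL
G21
G90
G0 X22.599 Y52.471
M3 S293
G1 X36.416 Y79.127 F3818
G1 X66.037 Y74.223 F3818
G1 X70.527 Y44.536 F3818
G1 X43.681 Y31.093 F3818
G1 X22.599 Y52.471 F3818
M5
G0 X59.244 Y87.753
M3 S293
G1 X83.253 Y87.753 F3818
G1 X83.253 Y80.631 F3818
G1 X59.244 Y80.631 F3818
G1 X59.244 Y87.753 F3818
M5
G0 X0.000 Y0.000

viewBox `0 0 232.677 154.741` with mm width/height → 1 unit = 1 mm. Flip: y_m = 154.741 − y_svg.

**Shape 1** — `<path>` regular polygon, stroke `#0000ff` → engrave (S293, F3818). Machine vertices: (22.599,52.471) → (36.416,79.127) → (66.037,74.223) → (70.527,44.536) → (43.681,31.093) → (22.599,52.471). Closed: final G1 returns to the first vertex.

**Shape 2** — `<polygon>` rectangle, stroke `#0000ff` → engrave (S293, F3818). Machine vertices: (59.244,87.753) → (83.253,87.753) → (83.253,80.631) → (59.244,80.631) → (59.244,87.753). Closed: final G1 returns to the first vertex.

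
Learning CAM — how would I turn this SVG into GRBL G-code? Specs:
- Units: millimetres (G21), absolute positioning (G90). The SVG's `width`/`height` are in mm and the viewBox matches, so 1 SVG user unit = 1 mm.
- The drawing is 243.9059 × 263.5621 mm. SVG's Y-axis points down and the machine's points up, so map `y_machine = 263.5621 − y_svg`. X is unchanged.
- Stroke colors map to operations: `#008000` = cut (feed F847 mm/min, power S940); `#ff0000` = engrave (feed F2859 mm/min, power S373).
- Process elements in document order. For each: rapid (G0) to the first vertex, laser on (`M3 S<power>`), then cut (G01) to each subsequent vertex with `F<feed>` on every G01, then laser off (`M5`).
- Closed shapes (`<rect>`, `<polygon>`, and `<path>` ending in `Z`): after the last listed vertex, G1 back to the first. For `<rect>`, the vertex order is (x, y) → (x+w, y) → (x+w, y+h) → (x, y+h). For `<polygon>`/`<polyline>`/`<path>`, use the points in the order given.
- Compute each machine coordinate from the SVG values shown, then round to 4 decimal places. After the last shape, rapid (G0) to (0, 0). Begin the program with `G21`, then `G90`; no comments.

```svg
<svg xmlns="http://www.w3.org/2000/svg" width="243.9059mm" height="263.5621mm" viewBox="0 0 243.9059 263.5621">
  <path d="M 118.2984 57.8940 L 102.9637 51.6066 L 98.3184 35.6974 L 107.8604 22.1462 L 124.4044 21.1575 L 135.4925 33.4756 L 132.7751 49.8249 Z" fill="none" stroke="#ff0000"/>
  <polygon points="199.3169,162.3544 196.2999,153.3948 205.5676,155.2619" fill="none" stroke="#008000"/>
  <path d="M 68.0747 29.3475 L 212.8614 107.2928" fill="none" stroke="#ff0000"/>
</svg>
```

G21
G90
G0 X118.2984 Y205.6681
M3 S373
G01 X102.9637 Y211.9555 F2859
G01 X98.3184 Y227.8647 F2859
G01 X107.8604 Y241.4159 F2859
G01 X124.4044 Y242.4046 F2859
G01 X135.4925 Y230.0865 F2859
G01 X132.7751 Y213.7372 F2859
G01 X118.2984 Y205.6681 F2859
M5
G0 X199.3169 Y101.2077
M3 S940
G01 X196.2999 Y110.1673 F847
G01 X205.5676 Y108.3002 F847
G01 X199.3169 Y101.2077 F847
M5
G0 X68.0747 Y234.2146
M3 S373
G01 X212.8614 Y156.2693 F2859
M5
G0 X0.0000 Y0.0000

Since the viewBox matches the mm dimensions, user units are millimetres directly. The only transform is the Y-flip y_m = 263.5621 − y_svg.

Shape 1 is a regular polygon drawn with `<path>`. Its stroke #ff0000 means engrave at S373, F2859. After flipping Y the toolpath is (118.2984,205.6681) → (102.9637,211.9555) → (98.3184,227.8647) → (107.8604,241.4159) → (124.4044,242.4046) → (135.4925,230.0865) → (132.7751,213.7372) → (118.2984,205.6681), returning to the start.

Shape 2 is a regular polygon drawn with `<polygon>`. Its stroke #008000 means cut at S940, F847. After flipping Y the toolpath is (199.3169,101.2077) → (196.2999,110.1673) → (205.5676,108.3002) → (199.3169,101.2077), returning to the start.

Shape 3 is a line segment drawn with `<path>`. Its stroke #ff0000 means engrave at S373, F2859. After flipping Y the toolpath is (68.0747,234.2146) → (212.8614,156.2693).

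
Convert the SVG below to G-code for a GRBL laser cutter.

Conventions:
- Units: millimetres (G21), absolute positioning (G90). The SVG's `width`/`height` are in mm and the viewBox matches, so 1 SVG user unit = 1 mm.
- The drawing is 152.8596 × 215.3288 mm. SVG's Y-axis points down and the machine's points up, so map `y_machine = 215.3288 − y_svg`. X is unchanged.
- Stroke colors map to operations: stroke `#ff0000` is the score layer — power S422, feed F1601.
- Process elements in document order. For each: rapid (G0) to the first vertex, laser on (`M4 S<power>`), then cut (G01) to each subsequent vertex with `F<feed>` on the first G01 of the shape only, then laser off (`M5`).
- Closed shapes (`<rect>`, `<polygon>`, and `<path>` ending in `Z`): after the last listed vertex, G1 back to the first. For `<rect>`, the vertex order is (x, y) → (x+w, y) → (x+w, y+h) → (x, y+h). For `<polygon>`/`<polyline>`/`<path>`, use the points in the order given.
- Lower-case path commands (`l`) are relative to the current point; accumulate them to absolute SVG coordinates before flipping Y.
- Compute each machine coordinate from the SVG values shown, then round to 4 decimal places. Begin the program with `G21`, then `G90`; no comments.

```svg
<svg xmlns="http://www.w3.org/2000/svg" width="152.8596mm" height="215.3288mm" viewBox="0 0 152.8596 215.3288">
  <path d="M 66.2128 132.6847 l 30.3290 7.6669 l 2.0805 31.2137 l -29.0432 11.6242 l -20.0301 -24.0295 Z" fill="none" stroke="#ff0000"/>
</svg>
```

Since the viewBox matches the mm dimensions, user units are millimetres directly. The only transform is the Y-flip y_m = 215.3288 − y_svg.

Shape 1 is a regular polygon drawn with `<path>`. Its stroke #ff0000 means score at S422, F1601. After flipping Y the toolpath is (66.2128,82.6441) → (96.5418,74.9772) → (98.6223,43.7635) → (69.5791,32.1393) → (49.5490,56.1688) → (66.2128,82.6441), returning to the start.

G21
G90
G0 X66.2128 Y82.6441
M4 S422
G01 X96.5418 Y74.9772 F1601
G01 X98.6223 Y43.7635
G01 X69.5791 Y32.1393
G01 X49.5490 Y56.1688
G01 X66.2128 Y82.6441
M5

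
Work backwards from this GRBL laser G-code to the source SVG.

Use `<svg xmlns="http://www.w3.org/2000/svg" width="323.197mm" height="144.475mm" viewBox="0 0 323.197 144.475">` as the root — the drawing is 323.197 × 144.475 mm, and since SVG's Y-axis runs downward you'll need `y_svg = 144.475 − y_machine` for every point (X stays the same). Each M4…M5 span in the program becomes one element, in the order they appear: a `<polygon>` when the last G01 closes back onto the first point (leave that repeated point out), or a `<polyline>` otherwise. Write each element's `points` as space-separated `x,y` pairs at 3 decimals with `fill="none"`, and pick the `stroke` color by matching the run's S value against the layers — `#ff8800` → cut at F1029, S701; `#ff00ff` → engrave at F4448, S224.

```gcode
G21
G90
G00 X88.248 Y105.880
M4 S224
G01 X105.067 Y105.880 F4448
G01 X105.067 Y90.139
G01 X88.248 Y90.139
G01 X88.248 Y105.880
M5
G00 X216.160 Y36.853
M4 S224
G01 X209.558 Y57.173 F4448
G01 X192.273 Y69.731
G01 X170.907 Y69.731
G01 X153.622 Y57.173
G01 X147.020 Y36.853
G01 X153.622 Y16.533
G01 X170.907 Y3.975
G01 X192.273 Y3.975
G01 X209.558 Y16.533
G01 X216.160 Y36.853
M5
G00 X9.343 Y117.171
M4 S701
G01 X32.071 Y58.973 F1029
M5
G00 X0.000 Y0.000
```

Machine Y-up, SVG Y-down with viewBox height 144.475, so y_svg = 144.475 − y_machine; X carries over.

Run 1: power S224 maps to stroke `#ff00ff` (engrave). The run returns to its start, so emit a `<polygon>` with points (Y-flipped): 88.248,38.595 105.067,38.595 105.067,54.336 88.248,54.336.

Run 2: the run's S224 means `#ff00ff` (engrave). The run returns to its start, so emit a `<polygon>` with points (Y-flipped): 216.160,107.622 209.558,87.302 192.273,74.744 170.907,74.744 153.622,87.302 147.020,107.622 153.622,127.942 170.907,140.500 192.273,140.500 209.558,127.942.

Run 3: S701 ⇒ cut layer `#ff8800`. The run is open, so emit a `<polyline>` with points (Y-flipped): 9.343,27.304 32.071,85.502.

<svg xmlns="http://www.w3.org/2000/svg" width="323.197mm" height="144.475mm" viewBox="0 0 323.197 144.475">
  <polygon points="88.248,38.595 105.067,38.595 105.067,54.336 88.248,54.336" fill="none" stroke="#ff00ff"/>
  <polygon points="216.160,107.622 209.558,87.302 192.273,74.744 170.907,74.744 153.622,87.302 147.020,107.622 153.622,127.942 170.907,140.500 192.273,140.500 209.558,127.942" fill="none" stroke="#ff00ff"/>
  <polyline points="9.343,27.304 32.071,85.502" fill="none" stroke="#ff8800"/>
</svg>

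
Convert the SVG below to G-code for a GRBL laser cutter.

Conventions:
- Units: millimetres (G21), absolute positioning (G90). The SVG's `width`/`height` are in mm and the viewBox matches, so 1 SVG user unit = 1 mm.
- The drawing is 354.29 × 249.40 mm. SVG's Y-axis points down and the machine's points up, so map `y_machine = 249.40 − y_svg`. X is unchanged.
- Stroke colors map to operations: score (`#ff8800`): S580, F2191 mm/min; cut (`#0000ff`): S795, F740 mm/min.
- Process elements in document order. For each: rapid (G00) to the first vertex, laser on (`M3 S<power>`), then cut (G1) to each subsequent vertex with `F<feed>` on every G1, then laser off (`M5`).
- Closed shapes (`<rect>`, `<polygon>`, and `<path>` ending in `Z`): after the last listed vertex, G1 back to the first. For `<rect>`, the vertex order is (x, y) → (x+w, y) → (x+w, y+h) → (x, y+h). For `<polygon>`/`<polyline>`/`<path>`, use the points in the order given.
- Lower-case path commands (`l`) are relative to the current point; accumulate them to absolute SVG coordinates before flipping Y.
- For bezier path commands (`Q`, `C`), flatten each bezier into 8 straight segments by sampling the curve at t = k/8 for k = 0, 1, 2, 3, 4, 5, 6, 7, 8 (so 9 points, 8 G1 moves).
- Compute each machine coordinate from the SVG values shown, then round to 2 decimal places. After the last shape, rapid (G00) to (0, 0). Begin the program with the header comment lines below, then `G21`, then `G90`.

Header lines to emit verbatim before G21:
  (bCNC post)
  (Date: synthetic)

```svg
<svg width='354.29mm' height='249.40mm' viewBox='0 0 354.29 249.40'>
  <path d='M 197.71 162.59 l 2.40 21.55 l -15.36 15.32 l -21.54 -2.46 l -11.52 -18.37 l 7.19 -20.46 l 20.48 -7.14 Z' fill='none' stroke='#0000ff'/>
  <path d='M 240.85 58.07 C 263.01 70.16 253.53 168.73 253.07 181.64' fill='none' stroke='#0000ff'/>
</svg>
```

(bCNC post)
(Date: synthetic)
G21
G90
G00 X197.71 Y86.81
M3 S795
G1 X200.11 Y65.26 F740
G1 X184.75 Y49.94 F740
G1 X163.21 Y52.40 F740
G1 X151.69 Y70.77 F740
G1 X158.88 Y91.23 F740
G1 X179.36 Y98.37 F740
G1 X197.71 Y86.81 F740
M5
G00 X240.85 Y191.33
M3 S795
G1 X247.76 Y183.08 F740
G1 X252.17 Y168.74 F740
G1 X254.58 Y150.32 F740
G1 X255.44 Y129.85 F740
G1 X255.25 Y109.34 F740
G1 X254.47 Y90.81 F740
G1 X253.59 Y76.28 F740
G1 X253.07 Y67.76 F740
M5
G00 X0.00 Y0.00

Since the viewBox matches the mm dimensions, user units are millimetres directly. The only transform is the Y-flip y_m = 249.40 − y_svg.

Shape 1 is a regular polygon drawn with `<path>`. Its stroke #0000ff means cut at S795, F740. After flipping Y the toolpath is (197.71,86.81) → (200.11,65.26) → (184.75,49.94) → (163.21,52.40) → (151.69,70.77) → (158.88,91.23) → (179.36,98.37) → (197.71,86.81), returning to the start.

Shape 2 is a cubic bezier drawn with `<path>`. Its stroke #0000ff means cut at S795, F740. After flipping Y the toolpath is (240.85,191.33) → (247.76,183.08) → (252.17,168.74) → (254.58,150.32) → (255.44,129.85) → (255.25,109.34) → (254.47,90.81) → (253.59,76.28) → (253.07,67.76).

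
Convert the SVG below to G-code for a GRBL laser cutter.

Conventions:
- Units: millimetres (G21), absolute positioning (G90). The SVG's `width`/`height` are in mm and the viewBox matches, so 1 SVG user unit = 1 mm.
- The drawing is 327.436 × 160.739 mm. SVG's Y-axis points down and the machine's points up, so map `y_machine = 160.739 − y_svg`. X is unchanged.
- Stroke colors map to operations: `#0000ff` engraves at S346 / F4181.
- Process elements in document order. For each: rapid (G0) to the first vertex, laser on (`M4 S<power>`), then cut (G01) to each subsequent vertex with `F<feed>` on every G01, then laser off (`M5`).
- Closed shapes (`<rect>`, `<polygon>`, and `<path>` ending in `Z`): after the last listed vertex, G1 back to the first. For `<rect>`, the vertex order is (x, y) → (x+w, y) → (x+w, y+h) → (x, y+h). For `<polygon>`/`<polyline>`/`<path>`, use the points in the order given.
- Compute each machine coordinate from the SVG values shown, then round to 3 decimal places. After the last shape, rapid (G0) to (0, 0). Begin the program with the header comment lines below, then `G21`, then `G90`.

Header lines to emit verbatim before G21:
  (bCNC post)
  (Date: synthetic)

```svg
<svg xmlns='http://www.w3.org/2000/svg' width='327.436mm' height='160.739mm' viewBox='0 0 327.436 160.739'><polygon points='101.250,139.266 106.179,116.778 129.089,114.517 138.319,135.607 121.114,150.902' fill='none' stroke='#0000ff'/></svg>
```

(bCNC post)
(Date: synthetic)
G21
G90
G0 X101.250 Y21.473
M4 S346
G01 X106.179 Y43.961 F4181
G01 X129.089 Y46.222 F4181
G01 X138.319 Y25.132 F4181
G01 X121.114 Y9.837 F4181
G01 X101.250 Y21.473 F4181
M5
G0 X0.000 Y0.000

viewBox `0 0 327.436 160.739` with mm width/height → 1 unit = 1 mm. Flip: y_m = 160.739 − y_svg.

**Shape 1** — `<polygon>` regular polygon, stroke `#0000ff` → engrave (S346, F4181). Machine vertices: (101.250,21.473) → (106.179,43.961) → (129.089,46.222) → (138.319,25.132) → (121.114,9.837) → (101.250,21.473). Closed: final G1 returns to the first vertex.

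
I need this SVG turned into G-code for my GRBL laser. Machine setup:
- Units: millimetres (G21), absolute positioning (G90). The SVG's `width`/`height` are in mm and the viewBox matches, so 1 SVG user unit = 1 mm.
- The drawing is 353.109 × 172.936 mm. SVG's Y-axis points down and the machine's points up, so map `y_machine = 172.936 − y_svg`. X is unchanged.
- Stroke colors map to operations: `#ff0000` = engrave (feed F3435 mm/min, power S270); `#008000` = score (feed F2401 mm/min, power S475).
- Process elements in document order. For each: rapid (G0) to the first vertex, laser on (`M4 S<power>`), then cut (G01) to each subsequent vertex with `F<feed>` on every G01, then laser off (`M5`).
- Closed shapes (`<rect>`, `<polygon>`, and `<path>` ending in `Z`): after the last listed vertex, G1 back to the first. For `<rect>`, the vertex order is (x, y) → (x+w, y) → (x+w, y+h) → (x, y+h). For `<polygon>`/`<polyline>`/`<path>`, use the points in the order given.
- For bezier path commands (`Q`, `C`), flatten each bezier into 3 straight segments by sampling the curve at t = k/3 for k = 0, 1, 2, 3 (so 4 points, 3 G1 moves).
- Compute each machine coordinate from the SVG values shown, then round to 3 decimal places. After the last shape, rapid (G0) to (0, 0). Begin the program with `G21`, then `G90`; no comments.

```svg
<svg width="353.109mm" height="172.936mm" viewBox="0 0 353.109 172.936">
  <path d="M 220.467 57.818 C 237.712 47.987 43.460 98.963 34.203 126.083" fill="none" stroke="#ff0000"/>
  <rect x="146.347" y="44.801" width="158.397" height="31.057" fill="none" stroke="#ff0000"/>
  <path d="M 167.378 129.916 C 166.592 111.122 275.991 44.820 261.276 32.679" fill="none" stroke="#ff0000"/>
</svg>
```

viewBox `0 0 353.109 172.936` with mm width/height → 1 unit = 1 mm. Flip: y_m = 172.936 − y_svg.

**Shape 1** — `<path>` cubic bezier, stroke `#ff0000` → engrave (S270, F3435). Control points (SVG): P0=(220.467,57.818), P1=(237.712,47.987), P2=(43.460,98.963), P3=(34.203,126.083); sampled at t=k/3. Machine vertices: (220.467,115.118) → (181.898,107.816) → (90.440,78.789) → (34.203,46.853). Open path.

**Shape 2** — `<rect>` rectangle, stroke `#ff0000` → engrave (S270, F3435). Machine vertices: (146.347,128.135) → (304.744,128.135) → (304.744,97.078) → (146.347,97.078) → (146.347,128.135). Closed: final G1 returns to the first vertex.

**Shape 3** — `<path>` cubic bezier, stroke `#ff0000` → engrave (S270, F3435). Control points (SVG): P0=(167.378,129.916), P1=(166.592,111.122), P2=(275.991,44.820), P3=(261.276,32.679); sampled at t=k/3. Machine vertices: (167.378,43.020) → (194.643,73.884) → (243.297,113.828) → (261.276,140.257). Open path.

G21
G90
G0 X220.467 Y115.118
M4 S270
G01 X181.898 Y107.816 F3435
G01 X90.440 Y78.789 F3435
G01 X34.203 Y46.853 F3435
M5
G0 X146.347 Y128.135
M4 S270
G01 X304.744 Y128.135 F3435
G01 X304.744 Y97.078 F3435
G01 X146.347 Y97.078 F3435
G01 X146.347 Y128.135 F3435
M5
G0 X167.378 Y43.020
M4 S270
G01 X194.643 Y73.884 F3435
G01 X243.297 Y113.828 F3435
G01 X261.276 Y140.257 F3435
M5
G0 X0.000 Y0.000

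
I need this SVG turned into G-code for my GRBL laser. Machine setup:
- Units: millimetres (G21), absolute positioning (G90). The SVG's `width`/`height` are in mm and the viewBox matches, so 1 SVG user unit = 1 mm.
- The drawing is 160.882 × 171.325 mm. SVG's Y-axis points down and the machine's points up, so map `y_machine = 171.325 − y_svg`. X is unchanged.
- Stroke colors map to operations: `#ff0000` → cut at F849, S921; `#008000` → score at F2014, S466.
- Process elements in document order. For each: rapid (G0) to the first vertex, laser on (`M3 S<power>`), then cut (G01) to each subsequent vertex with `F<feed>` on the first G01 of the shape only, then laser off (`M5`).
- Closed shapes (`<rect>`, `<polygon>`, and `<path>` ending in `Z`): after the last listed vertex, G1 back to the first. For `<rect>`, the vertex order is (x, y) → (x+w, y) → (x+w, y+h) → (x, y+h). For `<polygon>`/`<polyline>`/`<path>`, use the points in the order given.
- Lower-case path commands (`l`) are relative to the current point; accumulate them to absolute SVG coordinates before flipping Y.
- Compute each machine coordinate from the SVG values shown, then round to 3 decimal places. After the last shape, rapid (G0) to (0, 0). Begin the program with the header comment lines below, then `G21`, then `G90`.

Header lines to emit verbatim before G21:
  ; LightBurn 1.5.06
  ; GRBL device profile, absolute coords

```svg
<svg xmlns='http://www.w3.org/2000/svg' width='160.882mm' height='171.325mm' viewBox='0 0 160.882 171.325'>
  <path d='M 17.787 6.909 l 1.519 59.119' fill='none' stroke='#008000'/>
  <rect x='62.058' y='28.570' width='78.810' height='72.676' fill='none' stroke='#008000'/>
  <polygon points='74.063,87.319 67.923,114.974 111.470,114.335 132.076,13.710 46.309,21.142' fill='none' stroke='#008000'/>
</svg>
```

Since the viewBox matches the mm dimensions, user units are millimetres directly. The only transform is the Y-flip y_m = 171.325 − y_svg.

Shape 1 is a line segment drawn with `<path>`. Its stroke #008000 means score at S466, F2014. After flipping Y the toolpath is (17.787,164.416) → (19.306,105.297).

Shape 2 is a rectangle drawn with `<rect>`. Its stroke #008000 means score at S466, F2014. After flipping Y the toolpath is (62.058,142.755) → (140.868,142.755) → (140.868,70.079) → (62.058,70.079) → (62.058,142.755), returning to the start.

Shape 3 is a closed polygon drawn with `<polygon>`. Its stroke #008000 means score at S466, F2014. After flipping Y the toolpath is (74.063,84.006) → (67.923,56.351) → (111.470,56.990) → (132.076,157.615) → (46.309,150.183) → (74.063,84.006), returning to the start.

; LightBurn 1.5.06
; GRBL device profile, absolute coords
G21
G90
G0 X17.787 Y164.416
M3 S466
G01 X19.306 Y105.297 F2014
M5
G0 X62.058 Y142.755
M3 S466
G01 X140.868 Y142.755 F2014
G01 X140.868 Y70.079
G01 X62.058 Y70.079
G01 X62.058 Y142.755
M5
G0 X74.063 Y84.006
M3 S466
G01 X67.923 Y56.351 F2014
G01 X111.470 Y56.990
G01 X132.076 Y157.615
G01 X46.309 Y150.183
G01 X74.063 Y84.006
M5
G0 X0.000 Y0.000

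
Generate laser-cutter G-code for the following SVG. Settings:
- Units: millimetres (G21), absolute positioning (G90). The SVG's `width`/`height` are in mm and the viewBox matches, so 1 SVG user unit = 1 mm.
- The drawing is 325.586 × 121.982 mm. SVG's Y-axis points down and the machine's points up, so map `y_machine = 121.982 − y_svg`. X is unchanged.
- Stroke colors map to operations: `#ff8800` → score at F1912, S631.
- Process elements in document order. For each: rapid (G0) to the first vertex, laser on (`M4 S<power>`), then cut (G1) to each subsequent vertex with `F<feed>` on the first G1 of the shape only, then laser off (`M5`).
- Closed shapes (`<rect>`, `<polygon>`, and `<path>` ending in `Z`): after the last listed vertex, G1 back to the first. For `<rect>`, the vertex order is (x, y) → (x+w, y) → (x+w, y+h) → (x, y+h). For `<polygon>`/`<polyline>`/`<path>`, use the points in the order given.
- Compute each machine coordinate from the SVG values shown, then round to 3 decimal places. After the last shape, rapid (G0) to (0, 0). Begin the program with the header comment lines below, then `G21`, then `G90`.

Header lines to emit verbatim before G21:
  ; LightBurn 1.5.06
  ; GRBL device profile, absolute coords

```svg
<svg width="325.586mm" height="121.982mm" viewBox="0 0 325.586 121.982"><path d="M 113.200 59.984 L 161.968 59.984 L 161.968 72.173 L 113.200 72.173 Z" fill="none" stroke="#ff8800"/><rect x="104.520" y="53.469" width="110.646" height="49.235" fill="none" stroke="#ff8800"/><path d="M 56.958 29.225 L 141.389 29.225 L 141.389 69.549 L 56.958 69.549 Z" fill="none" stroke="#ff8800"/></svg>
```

; LightBurn 1.5.06
; GRBL device profile, absolute coords
G21
G90
G0 X113.200 Y61.998
M4 S631
G1 X161.968 Y61.998 F1912
G1 X161.968 Y49.809
G1 X113.200 Y49.809
G1 X113.200 Y61.998
M5
G0 X104.520 Y68.513
M4 S631
G1 X215.166 Y68.513 F1912
G1 X215.166 Y19.278
G1 X104.520 Y19.278
G1 X104.520 Y68.513
M5
G0 X56.958 Y92.757
M4 S631
G1 X141.389 Y92.757 F1912
G1 X141.389 Y52.433
G1 X56.958 Y52.433
G1 X56.958 Y92.757
M5
G0 X0.000 Y0.000

Since the viewBox matches the mm dimensions, user units are millimetres directly. The only transform is the Y-flip y_m = 121.982 − y_svg.

Shape 1 is a rectangle drawn with `<path>`. Its stroke #ff8800 means score at S631, F1912. After flipping Y the toolpath is (113.200,61.998) → (161.968,61.998) → (161.968,49.809) → (113.200,49.809) → (113.200,61.998), returning to the start.

Shape 2 is a rectangle drawn with `<rect>`. Its stroke #ff8800 means score at S631, F1912. After flipping Y the toolpath is (104.520,68.513) → (215.166,68.513) → (215.166,19.278) → (104.520,19.278) → (104.520,68.513), returning to the start.

Shape 3 is a rectangle drawn with `<path>`. Its stroke #ff8800 means score at S631, F1912. After flipping Y the toolpath is (56.958,92.757) → (141.389,92.757) → (141.389,52.433) → (56.958,52.433) → (56.958,92.757), returning to the start.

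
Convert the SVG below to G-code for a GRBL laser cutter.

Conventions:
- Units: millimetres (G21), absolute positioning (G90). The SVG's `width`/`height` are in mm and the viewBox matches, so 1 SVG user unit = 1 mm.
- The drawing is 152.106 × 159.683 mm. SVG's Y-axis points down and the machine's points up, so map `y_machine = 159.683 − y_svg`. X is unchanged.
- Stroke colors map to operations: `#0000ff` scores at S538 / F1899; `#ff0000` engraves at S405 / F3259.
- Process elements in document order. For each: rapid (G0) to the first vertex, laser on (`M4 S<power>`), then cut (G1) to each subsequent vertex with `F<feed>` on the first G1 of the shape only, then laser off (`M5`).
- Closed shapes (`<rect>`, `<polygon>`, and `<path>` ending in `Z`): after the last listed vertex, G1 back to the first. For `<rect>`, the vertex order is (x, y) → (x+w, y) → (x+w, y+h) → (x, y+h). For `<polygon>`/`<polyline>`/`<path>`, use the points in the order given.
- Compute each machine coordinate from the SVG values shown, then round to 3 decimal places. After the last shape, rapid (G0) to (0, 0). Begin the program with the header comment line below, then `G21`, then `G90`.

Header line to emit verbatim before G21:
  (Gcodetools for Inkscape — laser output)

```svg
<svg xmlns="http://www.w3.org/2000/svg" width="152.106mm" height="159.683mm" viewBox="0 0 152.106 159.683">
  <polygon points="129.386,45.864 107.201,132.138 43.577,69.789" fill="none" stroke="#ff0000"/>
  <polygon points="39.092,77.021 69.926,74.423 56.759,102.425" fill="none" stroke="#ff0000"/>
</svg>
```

(Gcodetools for Inkscape — laser output)
G21
G90
G0 X129.386 Y113.819
M4 S405
G1 X107.201 Y27.545 F3259
G1 X43.577 Y89.894
G1 X129.386 Y113.819
M5
G0 X39.092 Y82.662
M4 S405
G1 X69.926 Y85.260 F3259
G1 X56.759 Y57.258
G1 X39.092 Y82.662
M5
G0 X0.000 Y0.000

1 u = 1 mm; y_m = 159.683 − y.

[1] `<polygon>` regular polygon, #ff0000→engrave S405 F3259: (129.386,113.819) → (107.201,27.545) → (43.577,89.894) → (129.386,113.819) (closed)

[2] `<polygon>` regular polygon, #ff0000→engrave S405 F3259: (39.092,82.662) → (69.926,85.260) → (56.759,57.258) → (39.092,82.662) (closed)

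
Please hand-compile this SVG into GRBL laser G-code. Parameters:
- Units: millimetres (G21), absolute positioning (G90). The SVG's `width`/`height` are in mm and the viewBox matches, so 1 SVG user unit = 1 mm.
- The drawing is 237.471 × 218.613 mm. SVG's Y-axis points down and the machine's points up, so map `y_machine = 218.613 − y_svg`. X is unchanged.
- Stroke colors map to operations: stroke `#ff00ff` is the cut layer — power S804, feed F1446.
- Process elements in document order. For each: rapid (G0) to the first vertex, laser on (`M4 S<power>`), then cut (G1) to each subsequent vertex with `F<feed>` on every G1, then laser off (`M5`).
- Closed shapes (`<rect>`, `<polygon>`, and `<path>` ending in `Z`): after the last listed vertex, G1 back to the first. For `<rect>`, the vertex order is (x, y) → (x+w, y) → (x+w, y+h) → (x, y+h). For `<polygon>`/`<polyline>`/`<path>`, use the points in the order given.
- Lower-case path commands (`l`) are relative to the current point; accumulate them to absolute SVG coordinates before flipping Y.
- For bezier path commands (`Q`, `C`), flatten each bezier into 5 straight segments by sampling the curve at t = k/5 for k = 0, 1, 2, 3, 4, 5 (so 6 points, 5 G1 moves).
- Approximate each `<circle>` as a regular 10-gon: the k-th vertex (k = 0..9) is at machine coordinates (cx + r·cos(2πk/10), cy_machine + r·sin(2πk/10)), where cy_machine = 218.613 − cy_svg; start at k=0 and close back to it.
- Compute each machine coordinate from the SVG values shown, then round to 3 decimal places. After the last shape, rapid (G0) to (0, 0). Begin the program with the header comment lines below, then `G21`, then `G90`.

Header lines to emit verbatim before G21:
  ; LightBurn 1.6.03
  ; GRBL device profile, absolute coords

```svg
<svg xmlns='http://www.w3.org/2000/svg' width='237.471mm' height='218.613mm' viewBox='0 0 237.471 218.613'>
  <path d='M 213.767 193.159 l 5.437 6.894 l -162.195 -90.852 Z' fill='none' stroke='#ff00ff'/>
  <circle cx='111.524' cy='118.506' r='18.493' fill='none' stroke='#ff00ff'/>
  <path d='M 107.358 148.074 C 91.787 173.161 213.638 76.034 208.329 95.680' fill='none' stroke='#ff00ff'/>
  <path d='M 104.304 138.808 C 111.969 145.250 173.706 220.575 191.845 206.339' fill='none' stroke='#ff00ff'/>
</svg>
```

1 u = 1 mm; y_m = 218.613 − y.

[1] `<path>` closed polygon, #ff00ff→cut S804 F1446: (213.767,25.454) → (219.204,18.560) → (57.009,109.412) → (213.767,25.454) (closed)

[2] `<circle>` circle, #ff00ff→cut S804 F1446: (130.017,100.107) → (126.485,110.977) → (117.239,117.695) → (105.809,117.695) → (96.563,110.977) → (93.031,100.107) → (96.563,89.237) → (105.809,82.519) → (117.239,82.519) → (126.485,89.237) → (130.017,100.107) (closed)

[3] `<path>` cubic bezier, #ff00ff→cut S804 F1446: (107.358,70.539) → (112.389,68.241) → (137.702,83.802) → (170.596,105.752) → (198.372,122.620) → (208.329,122.933)

[4] `<path>` cubic bezier, #ff00ff→cut S804 F1446: (104.304,79.805) → (114.610,68.941) → (133.206,49.151) → (155.402,28.040) → (176.511,13.212) → (191.845,12.274)

; LightBurn 1.6.03
; GRBL device profile, absolute coords
G21
G90
G0 X213.767 Y25.454
M4 S804
G1 X219.204 Y18.560 F1446
G1 X57.009 Y109.412 F1446
G1 X213.767 Y25.454 F1446
M5
G0 X130.017 Y100.107
M4 S804
G1 X126.485 Y110.977 F1446
G1 X117.239 Y117.695 F1446
G1 X105.809 Y117.695 F1446
G1 X96.563 Y110.977 F1446
G1 X93.031 Y100.107 F1446
G1 X96.563 Y89.237 F1446
G1 X105.809 Y82.519 F1446
G1 X117.239 Y82.519 F1446
G1 X126.485 Y89.237 F1446
G1 X130.017 Y100.107 F1446
M5
G0 X107.358 Y70.539
M4 S804
G1 X112.389 Y68.241 F1446
G1 X137.702 Y83.802 F1446
G1 X170.596 Y105.752 F1446
G1 X198.372 Y122.620 F1446
G1 X208.329 Y122.933 F1446
M5
G0 X104.304 Y79.805
M4 S804
G1 X114.610 Y68.941 F1446
G1 X133.206 Y49.151 F1446
G1 X155.402 Y28.040 F1446
G1 X176.511 Y13.212 F1446
G1 X191.845 Y12.274 F1446
M5
G0 X0.000 Y0.000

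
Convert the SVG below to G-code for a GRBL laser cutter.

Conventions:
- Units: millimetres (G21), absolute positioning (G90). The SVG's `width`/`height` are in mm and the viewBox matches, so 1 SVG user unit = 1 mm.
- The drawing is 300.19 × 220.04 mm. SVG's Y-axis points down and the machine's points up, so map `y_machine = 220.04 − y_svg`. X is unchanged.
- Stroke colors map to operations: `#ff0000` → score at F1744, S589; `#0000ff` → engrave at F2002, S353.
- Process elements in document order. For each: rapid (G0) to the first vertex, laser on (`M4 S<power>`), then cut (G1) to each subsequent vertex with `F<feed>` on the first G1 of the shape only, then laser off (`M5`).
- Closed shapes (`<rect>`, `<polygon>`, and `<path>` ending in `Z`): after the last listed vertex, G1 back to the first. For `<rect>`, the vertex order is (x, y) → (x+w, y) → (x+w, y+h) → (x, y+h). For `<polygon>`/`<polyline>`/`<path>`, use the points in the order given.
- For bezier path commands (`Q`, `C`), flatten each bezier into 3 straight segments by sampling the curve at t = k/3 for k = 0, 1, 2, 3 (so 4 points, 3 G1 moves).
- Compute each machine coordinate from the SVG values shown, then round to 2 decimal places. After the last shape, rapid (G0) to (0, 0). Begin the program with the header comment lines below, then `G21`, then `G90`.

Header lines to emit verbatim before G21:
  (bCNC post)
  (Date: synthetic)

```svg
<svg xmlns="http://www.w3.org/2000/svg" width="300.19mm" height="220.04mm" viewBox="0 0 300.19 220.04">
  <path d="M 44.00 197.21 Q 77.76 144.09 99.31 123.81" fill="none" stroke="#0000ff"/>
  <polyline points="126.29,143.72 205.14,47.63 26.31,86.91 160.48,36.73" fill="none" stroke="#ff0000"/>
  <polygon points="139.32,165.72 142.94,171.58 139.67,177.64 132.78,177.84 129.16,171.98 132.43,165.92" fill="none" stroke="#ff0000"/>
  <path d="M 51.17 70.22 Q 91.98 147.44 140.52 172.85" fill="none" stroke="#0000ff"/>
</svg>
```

1 u = 1 mm; y_m = 220.04 − y.

[1] `<path>` quadratic bezier, #0000ff→engrave S353 F2002: (44.00,22.83) → (65.15,54.59) → (83.59,79.06) → (99.31,96.23)

[2] `<polyline>` open polyline, #ff0000→score S589 F1744: (126.29,76.32) → (205.14,172.41) → (26.31,133.13) → (160.48,183.31)

[3] `<polygon>` regular polygon, #ff0000→score S589 F1744: (139.32,54.32) → (142.94,48.46) → (139.67,42.40) → (132.78,42.20) → (129.16,48.06) → (132.43,54.12) → (139.32,54.32) (closed)

[4] `<path>` quadratic bezier, #0000ff→engrave S353 F2002: (51.17,149.82) → (79.24,104.10) → (109.02,69.89) → (140.52,47.19)

(bCNC post)
(Date: synthetic)
G21
G90
G0 X44.00 Y22.83
M4 S353
G1 X65.15 Y54.59 F2002
G1 X83.59 Y79.06
G1 X99.31 Y96.23
M5
G0 X126.29 Y76.32
M4 S589
G1 X205.14 Y172.41 F1744
G1 X26.31 Y133.13
G1 X160.48 Y183.31
M5
G0 X139.32 Y54.32
M4 S589
G1 X142.94 Y48.46 F1744
G1 X139.67 Y42.40
G1 X132.78 Y42.20
G1 X129.16 Y48.06
G1 X132.43 Y54.12
G1 X139.32 Y54.32
M5
G0 X51.17 Y149.82
M4 S353
G1 X79.24 Y104.10 F2002
G1 X109.02 Y69.89
G1 X140.52 Y47.19
M5
G0 X0.00 Y0.00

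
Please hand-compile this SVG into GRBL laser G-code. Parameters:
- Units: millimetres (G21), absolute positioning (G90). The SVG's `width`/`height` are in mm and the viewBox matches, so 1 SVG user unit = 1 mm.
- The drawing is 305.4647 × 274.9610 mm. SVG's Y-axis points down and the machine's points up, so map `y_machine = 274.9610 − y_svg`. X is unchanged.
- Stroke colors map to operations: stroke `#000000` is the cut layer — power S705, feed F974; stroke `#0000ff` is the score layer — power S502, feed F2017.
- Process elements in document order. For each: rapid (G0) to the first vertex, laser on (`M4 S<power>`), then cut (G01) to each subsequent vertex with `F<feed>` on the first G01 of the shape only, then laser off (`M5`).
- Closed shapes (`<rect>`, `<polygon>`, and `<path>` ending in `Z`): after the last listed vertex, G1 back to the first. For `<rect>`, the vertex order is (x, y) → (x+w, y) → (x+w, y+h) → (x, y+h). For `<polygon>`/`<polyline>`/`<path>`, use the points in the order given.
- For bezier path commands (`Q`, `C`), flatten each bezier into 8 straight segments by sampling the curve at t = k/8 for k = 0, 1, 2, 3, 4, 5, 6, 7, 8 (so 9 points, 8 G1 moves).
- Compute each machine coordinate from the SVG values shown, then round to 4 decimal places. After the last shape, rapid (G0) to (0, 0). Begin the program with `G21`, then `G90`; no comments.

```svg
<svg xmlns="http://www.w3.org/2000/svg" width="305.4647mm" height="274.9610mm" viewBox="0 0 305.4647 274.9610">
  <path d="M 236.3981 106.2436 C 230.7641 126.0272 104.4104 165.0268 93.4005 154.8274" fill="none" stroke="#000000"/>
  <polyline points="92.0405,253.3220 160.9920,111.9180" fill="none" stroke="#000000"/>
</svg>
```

G21
G90
G0 X236.3981 Y168.7174
M4 S705
G01 X229.0877 Y160.5314 F974
G01 X213.2261 Y151.3457
G01 X191.5799 Y141.9619
G01 X166.9153 Y133.1819
G01 X141.9986 Y125.8073
G01 X119.5964 Y120.6399
G01 X102.4749 Y118.4814
G01 X93.4005 Y120.1336
M5
G0 X92.0405 Y21.6390
M4 S705
G01 X160.9920 Y163.0430 F974
M5
G0 X0.0000 Y0.0000

Since the viewBox matches the mm dimensions, user units are millimetres directly. The only transform is the Y-flip y_m = 274.9610 − y_svg.

Shape 1 is a cubic bezier drawn with `<path>`. Its stroke #000000 means cut at S705, F974. After flipping Y the toolpath is (236.3981,168.7174) → (229.0877,160.5314) → (213.2261,151.3457) → (191.5799,141.9619) → (166.9153,133.1819) → (141.9986,125.8073) → (119.5964,120.6399) → (102.4749,118.4814) → (93.4005,120.1336).

Shape 2 is a line segment drawn with `<polyline>`. Its stroke #000000 means cut at S705, F974. After flipping Y the toolpath is (92.0405,21.6390) → (160.9920,163.0430).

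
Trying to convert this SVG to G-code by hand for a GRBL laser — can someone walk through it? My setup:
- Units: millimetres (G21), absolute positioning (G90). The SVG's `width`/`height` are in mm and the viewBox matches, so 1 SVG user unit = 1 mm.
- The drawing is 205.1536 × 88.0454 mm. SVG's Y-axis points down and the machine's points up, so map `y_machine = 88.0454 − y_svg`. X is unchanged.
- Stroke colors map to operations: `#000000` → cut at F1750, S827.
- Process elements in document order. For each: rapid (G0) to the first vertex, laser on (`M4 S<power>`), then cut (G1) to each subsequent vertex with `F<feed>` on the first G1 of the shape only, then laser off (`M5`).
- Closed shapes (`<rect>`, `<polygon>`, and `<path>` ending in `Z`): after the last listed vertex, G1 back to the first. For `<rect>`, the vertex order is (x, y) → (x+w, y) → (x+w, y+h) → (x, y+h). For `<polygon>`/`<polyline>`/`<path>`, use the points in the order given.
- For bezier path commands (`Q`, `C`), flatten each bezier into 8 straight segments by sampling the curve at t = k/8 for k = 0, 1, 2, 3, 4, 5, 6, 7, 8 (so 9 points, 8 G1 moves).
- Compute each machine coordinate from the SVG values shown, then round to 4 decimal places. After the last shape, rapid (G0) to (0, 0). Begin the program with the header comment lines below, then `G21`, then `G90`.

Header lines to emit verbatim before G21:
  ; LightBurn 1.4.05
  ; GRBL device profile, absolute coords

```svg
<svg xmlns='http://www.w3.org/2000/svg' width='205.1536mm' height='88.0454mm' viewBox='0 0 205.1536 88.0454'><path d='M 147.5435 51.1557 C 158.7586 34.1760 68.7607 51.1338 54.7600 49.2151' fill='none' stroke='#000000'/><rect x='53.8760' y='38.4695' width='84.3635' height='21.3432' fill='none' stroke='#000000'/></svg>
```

Since the viewBox matches the mm dimensions, user units are millimetres directly. The only transform is the Y-flip y_m = 88.0454 − y_svg.

Shape 1 is a cubic bezier drawn with `<path>`. Its stroke #000000 means cut at S827, F1750. After flipping Y the toolpath is (147.5435,36.8897) → (147.3509,41.7694) → (139.7463,44.0864) → (126.8063,44.4596) → (110.6077,43.5079) → (93.2270,41.8502) → (76.7411,40.1054) → (63.2265,38.8925) → (54.7600,38.8303).

Shape 2 is a rectangle drawn with `<rect>`. Its stroke #000000 means cut at S827, F1750. After flipping Y the toolpath is (53.8760,49.5759) → (138.2395,49.5759) → (138.2395,28.2327) → (53.8760,28.2327) → (53.8760,49.5759), returning to the start.

; LightBurn 1.4.05
; GRBL device profile, absolute coords
G21
G90
G0 X147.5435 Y36.8897
M4 S827
G1 X147.3509 Y41.7694 F1750
G1 X139.7463 Y44.0864
G1 X126.8063 Y44.4596
G1 X110.6077 Y43.5079
G1 X93.2270 Y41.8502
G1 X76.7411 Y40.1054
G1 X63.2265 Y38.8925
G1 X54.7600 Y38.8303
M5
G0 X53.8760 Y49.5759
M4 S827
G1 X138.2395 Y49.5759 F1750
G1 X138.2395 Y28.2327
G1 X53.8760 Y28.2327
G1 X53.8760 Y49.5759
M5
G0 X0.0000 Y0.0000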